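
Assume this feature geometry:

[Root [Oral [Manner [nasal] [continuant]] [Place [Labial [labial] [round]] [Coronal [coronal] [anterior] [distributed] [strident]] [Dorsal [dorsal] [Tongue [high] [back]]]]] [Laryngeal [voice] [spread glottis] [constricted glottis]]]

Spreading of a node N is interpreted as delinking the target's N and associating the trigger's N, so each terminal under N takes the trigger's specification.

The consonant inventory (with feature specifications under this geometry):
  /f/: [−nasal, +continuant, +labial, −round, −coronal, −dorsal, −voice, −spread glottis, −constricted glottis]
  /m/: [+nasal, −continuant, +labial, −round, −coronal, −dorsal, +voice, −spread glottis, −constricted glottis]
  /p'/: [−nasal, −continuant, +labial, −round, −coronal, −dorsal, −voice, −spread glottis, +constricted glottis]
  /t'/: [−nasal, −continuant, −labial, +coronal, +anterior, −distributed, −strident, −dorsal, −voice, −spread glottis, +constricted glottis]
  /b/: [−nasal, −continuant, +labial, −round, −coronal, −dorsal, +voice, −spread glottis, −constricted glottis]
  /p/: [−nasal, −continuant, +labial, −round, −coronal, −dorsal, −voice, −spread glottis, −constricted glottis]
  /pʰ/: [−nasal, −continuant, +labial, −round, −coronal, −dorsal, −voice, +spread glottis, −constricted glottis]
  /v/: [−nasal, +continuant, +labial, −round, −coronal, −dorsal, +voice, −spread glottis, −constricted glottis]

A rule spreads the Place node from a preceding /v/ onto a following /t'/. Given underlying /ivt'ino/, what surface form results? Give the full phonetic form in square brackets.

[ivp'ino]

The Place node dominates the terminals [labial], [round], [coronal], [anterior], [distributed], [strident], [dorsal], [high], [back].
The target acquires /v/'s values for everything under Place — [+labial], [−round], [−coronal], [−dorsal] — while keeping its own [nasal], [continuant], [voice], ….
Among the inventory, only /p'/ has exactly this specification, giving the surface form [ivp'ino].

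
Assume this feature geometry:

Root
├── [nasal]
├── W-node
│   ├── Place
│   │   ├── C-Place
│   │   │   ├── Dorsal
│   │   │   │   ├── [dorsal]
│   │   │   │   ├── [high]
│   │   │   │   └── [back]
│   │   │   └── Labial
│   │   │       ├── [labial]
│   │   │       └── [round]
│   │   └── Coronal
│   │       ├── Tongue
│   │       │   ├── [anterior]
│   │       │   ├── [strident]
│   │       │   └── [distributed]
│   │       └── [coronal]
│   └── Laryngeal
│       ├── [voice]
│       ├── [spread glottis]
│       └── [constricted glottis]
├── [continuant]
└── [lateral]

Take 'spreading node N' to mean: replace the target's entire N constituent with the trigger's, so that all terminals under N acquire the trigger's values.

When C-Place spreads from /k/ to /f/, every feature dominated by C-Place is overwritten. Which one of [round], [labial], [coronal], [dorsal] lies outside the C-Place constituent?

The terminals dominated by C-Place are [dorsal], [high], [back], [labial], [round].
Of the listed options, [dorsal], [labial], [round] are among these and would be overwritten by spreading C-Place.
[coronal] is not within the C-Place subtree (it hangs from Coronal), so /f/'s [coronal] value survives.

[coronal]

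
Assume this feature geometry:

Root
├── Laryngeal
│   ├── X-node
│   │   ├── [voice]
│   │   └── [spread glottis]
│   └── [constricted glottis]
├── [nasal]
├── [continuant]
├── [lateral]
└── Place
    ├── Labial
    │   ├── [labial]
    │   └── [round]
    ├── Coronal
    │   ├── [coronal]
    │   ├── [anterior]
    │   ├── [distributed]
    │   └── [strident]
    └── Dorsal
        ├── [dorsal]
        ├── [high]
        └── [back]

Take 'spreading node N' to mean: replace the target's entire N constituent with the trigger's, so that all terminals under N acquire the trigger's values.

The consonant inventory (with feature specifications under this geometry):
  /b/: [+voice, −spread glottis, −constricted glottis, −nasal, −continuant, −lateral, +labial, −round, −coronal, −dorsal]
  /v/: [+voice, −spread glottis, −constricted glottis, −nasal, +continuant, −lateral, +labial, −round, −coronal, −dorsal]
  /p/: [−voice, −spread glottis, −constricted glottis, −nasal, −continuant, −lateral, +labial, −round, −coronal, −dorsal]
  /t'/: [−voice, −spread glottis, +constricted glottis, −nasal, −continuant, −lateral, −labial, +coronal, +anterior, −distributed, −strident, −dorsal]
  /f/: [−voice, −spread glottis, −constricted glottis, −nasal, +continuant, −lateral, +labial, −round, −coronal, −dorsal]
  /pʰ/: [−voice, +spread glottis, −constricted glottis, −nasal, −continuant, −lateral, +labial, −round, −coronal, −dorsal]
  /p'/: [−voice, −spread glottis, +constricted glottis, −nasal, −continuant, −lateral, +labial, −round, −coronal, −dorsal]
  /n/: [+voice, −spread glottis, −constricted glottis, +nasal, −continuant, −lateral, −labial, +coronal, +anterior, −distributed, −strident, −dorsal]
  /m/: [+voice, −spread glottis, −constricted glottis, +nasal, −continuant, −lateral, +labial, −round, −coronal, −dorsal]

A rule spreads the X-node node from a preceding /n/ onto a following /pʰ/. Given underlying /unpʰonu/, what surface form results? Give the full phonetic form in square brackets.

[unbonu]

X-node immediately or transitively dominates [voice], [spread glottis].
Spreading X-node from /n/ onto /pʰ/ replaces those values with /n/'s: [+voice], [−spread glottis]. Features outside X-node ([constricted glottis], [nasal], [continuant], …) stay as in /pʰ/.
The resulting bundle matches /b/ in the inventory; substituting it for /pʰ/ gives [unbonu].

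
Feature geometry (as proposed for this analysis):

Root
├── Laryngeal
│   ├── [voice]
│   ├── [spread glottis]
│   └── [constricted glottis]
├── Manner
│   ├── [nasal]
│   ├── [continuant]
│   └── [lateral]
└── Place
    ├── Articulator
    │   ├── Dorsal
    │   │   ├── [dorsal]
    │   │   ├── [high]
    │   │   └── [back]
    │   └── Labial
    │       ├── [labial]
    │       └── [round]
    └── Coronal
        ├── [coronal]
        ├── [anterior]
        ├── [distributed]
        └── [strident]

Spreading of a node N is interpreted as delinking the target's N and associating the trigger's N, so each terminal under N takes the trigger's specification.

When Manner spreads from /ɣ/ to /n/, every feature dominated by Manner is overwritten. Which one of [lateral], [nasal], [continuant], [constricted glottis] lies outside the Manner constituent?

[constricted glottis]

Manner dominates exactly [nasal], [continuant], [lateral].
[lateral], [continuant], [nasal] all lie under Manner, so they are overwritten when Manner spreads.
[constricted glottis] is not within the Manner subtree (it hangs from Laryngeal), so /n/'s [constricted glottis] value survives.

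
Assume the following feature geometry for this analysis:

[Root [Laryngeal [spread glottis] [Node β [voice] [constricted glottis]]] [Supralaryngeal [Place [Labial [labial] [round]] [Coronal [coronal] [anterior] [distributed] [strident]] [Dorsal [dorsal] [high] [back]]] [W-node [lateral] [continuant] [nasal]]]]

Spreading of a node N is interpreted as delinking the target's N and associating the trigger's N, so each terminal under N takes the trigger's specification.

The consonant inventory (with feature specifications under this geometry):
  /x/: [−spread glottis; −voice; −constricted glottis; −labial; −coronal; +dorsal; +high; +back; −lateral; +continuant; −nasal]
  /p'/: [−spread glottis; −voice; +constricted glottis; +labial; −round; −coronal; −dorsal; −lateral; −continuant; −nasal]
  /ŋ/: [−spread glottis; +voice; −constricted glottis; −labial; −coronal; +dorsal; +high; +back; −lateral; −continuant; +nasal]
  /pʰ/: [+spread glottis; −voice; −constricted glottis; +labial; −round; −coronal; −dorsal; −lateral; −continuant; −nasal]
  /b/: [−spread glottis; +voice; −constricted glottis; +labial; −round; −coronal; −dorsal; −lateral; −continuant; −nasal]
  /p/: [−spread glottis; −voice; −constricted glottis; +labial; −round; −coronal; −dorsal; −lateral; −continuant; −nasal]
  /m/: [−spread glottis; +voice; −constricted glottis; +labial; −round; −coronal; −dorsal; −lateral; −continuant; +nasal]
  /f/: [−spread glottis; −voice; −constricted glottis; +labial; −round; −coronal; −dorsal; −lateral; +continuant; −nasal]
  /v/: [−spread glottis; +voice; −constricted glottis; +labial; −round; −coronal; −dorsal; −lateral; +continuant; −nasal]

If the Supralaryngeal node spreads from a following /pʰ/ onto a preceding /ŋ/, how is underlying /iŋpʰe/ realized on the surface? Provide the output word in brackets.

[ibpʰe]

Supralaryngeal immediately or transitively dominates [labial], [round], [coronal], [anterior], [distributed], [strident], [dorsal], [high], [back], [lateral], [continuant], [nasal].
After delinking /ŋ/'s Supralaryngeal and linking /pʰ/'s, the affected terminals become [+labial], [−round], [−coronal], [−dorsal], [−lateral], [−continuant], [−nasal]; [spread glottis], [voice], [constricted glottis] (outside Supralaryngeal) are retained from /ŋ/.
This feature bundle is that of [b], so /iŋpʰe/ surfaces as [ibpʰe].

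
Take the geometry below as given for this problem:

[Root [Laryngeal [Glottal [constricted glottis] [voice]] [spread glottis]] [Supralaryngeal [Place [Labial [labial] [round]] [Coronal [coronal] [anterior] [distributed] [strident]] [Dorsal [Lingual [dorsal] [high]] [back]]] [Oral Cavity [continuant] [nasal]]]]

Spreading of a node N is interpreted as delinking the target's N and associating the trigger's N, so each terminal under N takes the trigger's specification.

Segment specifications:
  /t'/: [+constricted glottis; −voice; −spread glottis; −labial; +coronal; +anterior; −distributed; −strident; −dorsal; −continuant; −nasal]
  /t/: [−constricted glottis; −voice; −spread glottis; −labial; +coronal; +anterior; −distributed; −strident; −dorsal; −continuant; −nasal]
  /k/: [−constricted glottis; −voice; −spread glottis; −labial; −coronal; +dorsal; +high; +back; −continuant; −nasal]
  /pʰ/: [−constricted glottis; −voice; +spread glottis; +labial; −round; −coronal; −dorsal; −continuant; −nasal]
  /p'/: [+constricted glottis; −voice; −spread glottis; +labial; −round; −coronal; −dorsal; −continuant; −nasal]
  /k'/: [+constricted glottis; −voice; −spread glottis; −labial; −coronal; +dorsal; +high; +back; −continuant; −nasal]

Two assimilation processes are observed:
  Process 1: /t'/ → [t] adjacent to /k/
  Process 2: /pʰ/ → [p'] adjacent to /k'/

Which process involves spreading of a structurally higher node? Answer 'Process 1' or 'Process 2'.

Process 2

Process 1 alters [constricted glottis]; the lowest dominating node is [constricted glottis] (depth 3 from Root).
Process 2: the features that change are [spread glottis], [constricted glottis]; the minimal node is Laryngeal (depth 1).
Depth 1 < depth 3; Process 2 involves the structurally higher constituent Laryngeal.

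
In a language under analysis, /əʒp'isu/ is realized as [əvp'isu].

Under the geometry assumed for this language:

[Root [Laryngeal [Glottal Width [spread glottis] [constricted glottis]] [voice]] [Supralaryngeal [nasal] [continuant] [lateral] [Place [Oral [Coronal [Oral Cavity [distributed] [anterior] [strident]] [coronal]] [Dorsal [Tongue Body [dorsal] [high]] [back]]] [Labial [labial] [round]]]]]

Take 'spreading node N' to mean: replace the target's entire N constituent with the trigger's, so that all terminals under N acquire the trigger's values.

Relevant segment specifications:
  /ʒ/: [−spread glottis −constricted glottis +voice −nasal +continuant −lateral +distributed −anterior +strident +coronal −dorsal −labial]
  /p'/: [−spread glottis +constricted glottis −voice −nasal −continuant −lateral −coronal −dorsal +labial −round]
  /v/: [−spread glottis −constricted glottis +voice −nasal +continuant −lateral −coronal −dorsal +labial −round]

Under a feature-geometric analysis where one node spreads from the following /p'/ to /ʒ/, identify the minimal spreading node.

Place

Feature comparison: [labial], [round], [coronal], [anterior], [distributed], [strident] differ between /ʒ/ and [v]; the remaining terminals match.
In this geometry the lowest node dominating all of them is Place: every daughter of Place dominates only a proper subset, so no lower node suffices.
If Place spreads, every terminal under it takes /p'/'s value, producing [v] as observed.
Since [continuant] is preserved even though /p'/ disagrees there, no node above Place spread.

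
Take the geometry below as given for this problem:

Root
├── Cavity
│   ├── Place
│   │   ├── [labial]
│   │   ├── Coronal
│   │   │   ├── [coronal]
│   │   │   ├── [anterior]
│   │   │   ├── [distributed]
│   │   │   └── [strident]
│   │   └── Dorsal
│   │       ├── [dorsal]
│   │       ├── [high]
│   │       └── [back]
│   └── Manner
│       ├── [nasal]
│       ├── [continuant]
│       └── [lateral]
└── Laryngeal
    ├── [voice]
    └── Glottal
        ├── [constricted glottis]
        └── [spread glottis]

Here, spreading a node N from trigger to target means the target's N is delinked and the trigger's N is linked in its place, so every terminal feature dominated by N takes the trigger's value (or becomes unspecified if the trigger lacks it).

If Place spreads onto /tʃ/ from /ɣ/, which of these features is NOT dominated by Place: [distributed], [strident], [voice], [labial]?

Under this geometry, Place contains [labial], [coronal], [anterior], [distributed], [strident], [dorsal], [high], [back].
[strident], [distributed], [labial] all lie under Place, so they are overwritten when Place spreads.
[voice] attaches under Laryngeal, not under Place, so /tʃ/ retains its own value for [voice].

[voice]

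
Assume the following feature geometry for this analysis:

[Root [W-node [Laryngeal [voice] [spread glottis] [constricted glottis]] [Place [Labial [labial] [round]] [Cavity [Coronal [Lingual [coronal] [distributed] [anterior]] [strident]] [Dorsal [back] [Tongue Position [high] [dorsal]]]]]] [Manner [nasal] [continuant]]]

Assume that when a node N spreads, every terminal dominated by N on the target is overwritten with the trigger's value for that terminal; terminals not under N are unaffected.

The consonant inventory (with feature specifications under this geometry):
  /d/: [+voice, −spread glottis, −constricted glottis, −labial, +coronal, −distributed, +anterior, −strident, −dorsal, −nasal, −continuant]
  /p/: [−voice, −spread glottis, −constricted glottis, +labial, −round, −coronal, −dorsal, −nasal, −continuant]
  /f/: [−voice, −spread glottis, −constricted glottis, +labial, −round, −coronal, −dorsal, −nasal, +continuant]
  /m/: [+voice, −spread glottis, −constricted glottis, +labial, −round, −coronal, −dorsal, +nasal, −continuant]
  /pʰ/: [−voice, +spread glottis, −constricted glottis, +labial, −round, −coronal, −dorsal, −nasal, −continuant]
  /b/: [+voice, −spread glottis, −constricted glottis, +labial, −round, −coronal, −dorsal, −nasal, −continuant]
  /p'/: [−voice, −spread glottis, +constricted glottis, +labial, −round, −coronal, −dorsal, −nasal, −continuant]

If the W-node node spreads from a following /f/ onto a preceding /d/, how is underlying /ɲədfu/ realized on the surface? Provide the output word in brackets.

The W-node node dominates the terminals [voice], [spread glottis], [constricted glottis], [labial], [round], [coronal], [distributed], [anterior], [strident], [back], [high], [dorsal].
The target acquires /f/'s values for everything under W-node — [−voice], [−spread glottis], [−constricted glottis], [+labial], [−round], [−coronal], [−dorsal] — while keeping its own [nasal], [continuant].
The resulting bundle matches /p/ in the inventory; substituting it for /d/ gives [ɲəpfu].

[ɲəpfu]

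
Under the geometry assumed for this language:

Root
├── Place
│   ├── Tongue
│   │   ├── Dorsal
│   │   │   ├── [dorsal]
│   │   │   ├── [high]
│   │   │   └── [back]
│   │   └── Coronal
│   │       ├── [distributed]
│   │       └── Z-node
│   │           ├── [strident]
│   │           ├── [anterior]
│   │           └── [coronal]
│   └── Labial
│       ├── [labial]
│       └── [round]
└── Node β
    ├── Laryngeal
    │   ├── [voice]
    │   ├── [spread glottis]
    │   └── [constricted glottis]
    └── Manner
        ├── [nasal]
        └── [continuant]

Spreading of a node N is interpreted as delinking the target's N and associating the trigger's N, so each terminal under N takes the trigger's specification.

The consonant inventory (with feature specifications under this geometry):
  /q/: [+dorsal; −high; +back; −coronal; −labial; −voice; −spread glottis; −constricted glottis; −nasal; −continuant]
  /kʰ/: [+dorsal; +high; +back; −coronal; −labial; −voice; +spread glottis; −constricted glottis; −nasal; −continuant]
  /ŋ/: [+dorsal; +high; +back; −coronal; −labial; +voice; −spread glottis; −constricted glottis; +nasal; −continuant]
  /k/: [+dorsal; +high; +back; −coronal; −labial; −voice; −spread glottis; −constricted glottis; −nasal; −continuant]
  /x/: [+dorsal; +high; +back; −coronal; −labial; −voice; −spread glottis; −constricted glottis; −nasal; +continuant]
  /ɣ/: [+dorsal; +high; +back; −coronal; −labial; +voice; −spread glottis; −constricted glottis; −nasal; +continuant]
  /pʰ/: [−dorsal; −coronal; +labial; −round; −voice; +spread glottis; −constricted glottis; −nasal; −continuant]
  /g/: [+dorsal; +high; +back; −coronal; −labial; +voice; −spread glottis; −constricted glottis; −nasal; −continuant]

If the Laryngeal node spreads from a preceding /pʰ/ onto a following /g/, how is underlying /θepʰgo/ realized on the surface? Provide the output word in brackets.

[θepʰkʰo]

Terminals under Laryngeal in this geometry: [voice], [spread glottis], [constricted glottis].
The target acquires /pʰ/'s values for everything under Laryngeal — [−voice], [+spread glottis], [−constricted glottis] — while keeping its own [dorsal], [high], [back], ….
The resulting bundle matches /kʰ/ in the inventory; substituting it for /g/ gives [θepʰkʰo].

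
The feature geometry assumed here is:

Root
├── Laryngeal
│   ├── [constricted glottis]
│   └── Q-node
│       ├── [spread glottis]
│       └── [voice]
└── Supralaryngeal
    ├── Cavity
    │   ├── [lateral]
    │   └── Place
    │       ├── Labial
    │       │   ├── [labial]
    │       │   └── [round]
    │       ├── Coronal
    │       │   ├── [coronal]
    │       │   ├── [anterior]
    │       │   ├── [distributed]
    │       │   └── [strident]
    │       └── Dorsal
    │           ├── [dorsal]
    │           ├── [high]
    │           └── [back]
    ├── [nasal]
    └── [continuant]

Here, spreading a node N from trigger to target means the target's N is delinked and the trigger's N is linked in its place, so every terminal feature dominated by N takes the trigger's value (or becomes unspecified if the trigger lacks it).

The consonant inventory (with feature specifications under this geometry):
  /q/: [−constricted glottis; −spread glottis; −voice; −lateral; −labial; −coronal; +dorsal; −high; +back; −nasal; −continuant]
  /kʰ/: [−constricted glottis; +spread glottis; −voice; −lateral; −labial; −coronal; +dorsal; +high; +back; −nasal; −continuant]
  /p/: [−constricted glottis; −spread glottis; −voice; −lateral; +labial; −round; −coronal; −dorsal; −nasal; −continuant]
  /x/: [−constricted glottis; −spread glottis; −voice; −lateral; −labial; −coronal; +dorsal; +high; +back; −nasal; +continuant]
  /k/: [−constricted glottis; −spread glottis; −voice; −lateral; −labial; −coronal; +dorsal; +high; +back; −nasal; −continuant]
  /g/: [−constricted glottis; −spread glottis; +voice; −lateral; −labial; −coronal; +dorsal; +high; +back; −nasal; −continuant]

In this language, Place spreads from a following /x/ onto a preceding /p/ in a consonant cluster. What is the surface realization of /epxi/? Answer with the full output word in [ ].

Place immediately or transitively dominates [labial], [round], [coronal], [anterior], [distributed], [strident], [dorsal], [high], [back].
After delinking /p/'s Place and linking /x/'s, the affected terminals become [−labial], [−coronal], [+dorsal], [+high], [+back]; [constricted glottis], [spread glottis], [voice], … (outside Place) are retained from /p/.
This feature bundle is that of [k], so /epxi/ surfaces as [ekxi].

[ekxi]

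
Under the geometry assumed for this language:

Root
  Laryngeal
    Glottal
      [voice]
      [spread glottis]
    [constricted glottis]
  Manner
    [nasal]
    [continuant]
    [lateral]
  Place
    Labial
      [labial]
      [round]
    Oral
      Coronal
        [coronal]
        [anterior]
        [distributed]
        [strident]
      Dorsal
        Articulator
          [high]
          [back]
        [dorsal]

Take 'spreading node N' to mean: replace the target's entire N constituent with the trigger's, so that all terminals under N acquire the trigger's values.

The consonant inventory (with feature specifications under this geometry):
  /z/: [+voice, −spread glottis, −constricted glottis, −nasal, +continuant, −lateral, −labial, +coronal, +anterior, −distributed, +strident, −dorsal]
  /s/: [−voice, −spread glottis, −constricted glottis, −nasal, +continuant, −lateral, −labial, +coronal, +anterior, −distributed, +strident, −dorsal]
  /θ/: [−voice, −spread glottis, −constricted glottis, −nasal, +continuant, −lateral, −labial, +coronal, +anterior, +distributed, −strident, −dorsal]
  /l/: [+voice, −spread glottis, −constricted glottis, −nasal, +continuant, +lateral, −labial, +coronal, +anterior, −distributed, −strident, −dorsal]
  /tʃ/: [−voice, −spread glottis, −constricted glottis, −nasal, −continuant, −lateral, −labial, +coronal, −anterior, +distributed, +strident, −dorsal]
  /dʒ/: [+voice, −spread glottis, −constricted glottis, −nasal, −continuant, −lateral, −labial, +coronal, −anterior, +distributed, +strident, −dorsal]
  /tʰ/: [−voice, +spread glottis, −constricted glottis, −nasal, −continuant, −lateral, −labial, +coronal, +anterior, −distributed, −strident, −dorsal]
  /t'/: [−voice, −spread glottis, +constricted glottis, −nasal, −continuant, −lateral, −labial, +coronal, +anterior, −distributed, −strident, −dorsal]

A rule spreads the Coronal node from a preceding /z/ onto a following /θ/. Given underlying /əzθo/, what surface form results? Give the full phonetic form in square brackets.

[əzso]

The Coronal node dominates the terminals [coronal], [anterior], [distributed], [strident].
The target acquires /z/'s values for everything under Coronal — [+coronal], [+anterior], [−distributed], [+strident] — while keeping its own [voice], [spread glottis], [constricted glottis], ….
This feature bundle is that of [s], so /əzθo/ surfaces as [əzso].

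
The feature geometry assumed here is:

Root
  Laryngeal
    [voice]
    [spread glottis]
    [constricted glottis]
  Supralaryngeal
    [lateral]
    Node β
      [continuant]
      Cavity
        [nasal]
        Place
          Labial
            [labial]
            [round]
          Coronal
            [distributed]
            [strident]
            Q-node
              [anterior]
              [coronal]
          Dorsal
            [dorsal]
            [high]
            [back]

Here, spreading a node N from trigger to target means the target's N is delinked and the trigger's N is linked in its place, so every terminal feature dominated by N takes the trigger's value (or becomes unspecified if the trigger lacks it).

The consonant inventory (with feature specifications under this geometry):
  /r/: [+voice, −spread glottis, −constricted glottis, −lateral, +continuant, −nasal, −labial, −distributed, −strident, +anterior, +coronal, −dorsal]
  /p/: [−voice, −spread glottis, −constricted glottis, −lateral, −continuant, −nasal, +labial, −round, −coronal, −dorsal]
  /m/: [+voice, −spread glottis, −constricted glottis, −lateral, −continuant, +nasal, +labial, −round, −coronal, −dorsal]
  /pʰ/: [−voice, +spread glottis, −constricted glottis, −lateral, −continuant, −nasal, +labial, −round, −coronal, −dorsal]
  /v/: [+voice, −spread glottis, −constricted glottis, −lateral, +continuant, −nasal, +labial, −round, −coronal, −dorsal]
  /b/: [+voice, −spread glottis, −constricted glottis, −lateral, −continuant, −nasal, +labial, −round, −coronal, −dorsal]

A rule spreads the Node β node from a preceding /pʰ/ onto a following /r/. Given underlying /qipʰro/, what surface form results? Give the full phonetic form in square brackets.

The Node β node dominates the terminals [continuant], [nasal], [labial], [round], [distributed], [strident], [anterior], [coronal], [dorsal], [high], [back].
The target acquires /pʰ/'s values for everything under Node β — [−continuant], [−nasal], [+labial], [−round], [−coronal], [−dorsal] — while keeping its own [voice], [spread glottis], [constricted glottis], ….
This feature bundle is that of [b], so /qipʰro/ surfaces as [qipʰbo].

[qipʰbo]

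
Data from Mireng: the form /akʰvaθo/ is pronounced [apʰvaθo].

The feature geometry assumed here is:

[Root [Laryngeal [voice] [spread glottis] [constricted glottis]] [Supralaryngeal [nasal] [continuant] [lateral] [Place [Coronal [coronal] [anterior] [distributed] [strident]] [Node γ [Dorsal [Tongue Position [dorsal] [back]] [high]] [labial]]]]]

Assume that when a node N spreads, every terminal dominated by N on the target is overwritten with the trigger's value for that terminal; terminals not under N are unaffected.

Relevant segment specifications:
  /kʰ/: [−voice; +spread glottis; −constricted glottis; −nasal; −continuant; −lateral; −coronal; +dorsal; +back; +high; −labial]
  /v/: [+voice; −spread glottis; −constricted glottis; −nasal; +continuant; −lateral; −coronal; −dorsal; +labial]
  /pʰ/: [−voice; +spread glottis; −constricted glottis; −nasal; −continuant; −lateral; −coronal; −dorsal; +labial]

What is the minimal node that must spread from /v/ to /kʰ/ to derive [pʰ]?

Node γ

/kʰ/ and [pʰ] differ in [labial], [dorsal], [high], [back]; every other specified feature is identical.
In this geometry the lowest node dominating all of them is Node γ: every daughter of Node γ dominates only a proper subset, so no lower node suffices.
If Node γ spreads, every terminal under it takes /v/'s value, producing [pʰ] as observed.
Features on which the two segments disagree outside Node γ, such as [spread glottis], [continuant], are unchanged — nothing dominating them spread, and Node γ is the minimal sufficient constituent.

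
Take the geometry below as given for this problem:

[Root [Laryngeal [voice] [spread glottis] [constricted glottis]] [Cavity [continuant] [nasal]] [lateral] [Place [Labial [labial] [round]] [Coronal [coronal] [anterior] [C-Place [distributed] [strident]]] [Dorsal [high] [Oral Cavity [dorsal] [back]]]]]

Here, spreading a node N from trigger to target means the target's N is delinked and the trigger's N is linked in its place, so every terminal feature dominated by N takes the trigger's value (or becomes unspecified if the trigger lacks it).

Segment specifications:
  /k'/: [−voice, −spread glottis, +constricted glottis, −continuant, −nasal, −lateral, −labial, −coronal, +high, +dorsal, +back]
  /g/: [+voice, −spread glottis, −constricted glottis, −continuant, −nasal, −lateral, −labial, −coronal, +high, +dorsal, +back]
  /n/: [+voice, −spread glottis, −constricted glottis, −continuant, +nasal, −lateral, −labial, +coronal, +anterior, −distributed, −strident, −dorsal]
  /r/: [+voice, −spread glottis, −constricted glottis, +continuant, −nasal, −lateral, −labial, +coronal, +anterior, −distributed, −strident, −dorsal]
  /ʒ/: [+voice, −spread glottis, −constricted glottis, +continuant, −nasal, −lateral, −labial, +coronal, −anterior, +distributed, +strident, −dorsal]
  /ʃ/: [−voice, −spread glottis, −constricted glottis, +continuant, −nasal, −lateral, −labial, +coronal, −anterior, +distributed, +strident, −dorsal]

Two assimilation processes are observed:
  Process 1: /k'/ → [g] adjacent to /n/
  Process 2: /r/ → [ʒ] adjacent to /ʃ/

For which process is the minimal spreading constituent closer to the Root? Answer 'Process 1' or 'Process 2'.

Process 1

Process 1: the features that change are [voice], [constricted glottis]; the minimal node is Laryngeal (depth 1).
In Process 2, [anterior], [distributed], [strident] change, so the minimal spreading node is Coronal at depth 2.
Laryngeal (depth 1) sits above Coronal (depth 2), making Process 1 the one with the higher spreading node.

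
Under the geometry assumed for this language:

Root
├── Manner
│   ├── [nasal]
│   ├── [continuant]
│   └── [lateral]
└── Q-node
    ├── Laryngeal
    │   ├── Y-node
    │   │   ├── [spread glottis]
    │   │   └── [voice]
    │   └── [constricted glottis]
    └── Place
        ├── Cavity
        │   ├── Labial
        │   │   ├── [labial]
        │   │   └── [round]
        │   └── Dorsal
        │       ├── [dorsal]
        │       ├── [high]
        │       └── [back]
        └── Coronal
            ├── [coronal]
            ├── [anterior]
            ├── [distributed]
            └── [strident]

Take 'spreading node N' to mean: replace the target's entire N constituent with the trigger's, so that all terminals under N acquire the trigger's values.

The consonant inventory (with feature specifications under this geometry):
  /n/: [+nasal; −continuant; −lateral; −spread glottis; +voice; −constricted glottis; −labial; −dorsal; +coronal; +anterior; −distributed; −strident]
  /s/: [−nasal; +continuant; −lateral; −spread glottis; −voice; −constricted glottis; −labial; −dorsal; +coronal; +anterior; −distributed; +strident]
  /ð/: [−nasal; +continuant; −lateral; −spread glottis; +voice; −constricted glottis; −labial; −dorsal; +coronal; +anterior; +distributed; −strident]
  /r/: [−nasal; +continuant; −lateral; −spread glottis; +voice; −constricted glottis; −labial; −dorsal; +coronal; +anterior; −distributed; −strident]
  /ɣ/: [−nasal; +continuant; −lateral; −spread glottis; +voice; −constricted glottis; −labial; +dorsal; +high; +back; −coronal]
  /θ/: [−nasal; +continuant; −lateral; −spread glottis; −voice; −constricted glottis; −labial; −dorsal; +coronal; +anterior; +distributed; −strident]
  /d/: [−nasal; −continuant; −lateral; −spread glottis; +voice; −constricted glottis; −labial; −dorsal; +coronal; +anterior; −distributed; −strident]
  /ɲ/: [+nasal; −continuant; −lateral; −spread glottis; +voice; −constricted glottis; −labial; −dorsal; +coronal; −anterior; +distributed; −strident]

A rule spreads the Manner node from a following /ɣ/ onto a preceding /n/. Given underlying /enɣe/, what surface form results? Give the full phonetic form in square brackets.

[erɣe]

The Manner node dominates the terminals [nasal], [continuant], [lateral].
After delinking /n/'s Manner and linking /ɣ/'s, the affected terminals become [−nasal], [+continuant], [−lateral]; [spread glottis], [voice], [constricted glottis], … (outside Manner) are retained from /n/.
This feature bundle is that of [r], so /enɣe/ surfaces as [erɣe].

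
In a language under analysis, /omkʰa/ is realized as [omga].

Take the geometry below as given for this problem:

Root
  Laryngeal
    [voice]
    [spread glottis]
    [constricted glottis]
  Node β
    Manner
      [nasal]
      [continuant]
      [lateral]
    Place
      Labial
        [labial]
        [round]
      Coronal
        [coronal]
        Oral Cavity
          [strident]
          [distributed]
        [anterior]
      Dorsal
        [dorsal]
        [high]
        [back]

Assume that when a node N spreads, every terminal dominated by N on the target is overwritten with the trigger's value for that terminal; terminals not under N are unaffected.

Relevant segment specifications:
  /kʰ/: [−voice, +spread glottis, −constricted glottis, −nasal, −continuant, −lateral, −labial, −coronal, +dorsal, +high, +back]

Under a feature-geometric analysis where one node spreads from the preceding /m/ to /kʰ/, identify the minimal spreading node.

Laryngeal

Comparing /kʰ/ with its surface form [g], the features that change are [voice], [spread glottis].
The smallest constituent containing every changed terminal is Laryngeal — each of its daughters lacks at least one of the affected features.
If Laryngeal spreads, every terminal under it takes /m/'s value, producing [g] as observed.
[labial], [nasal] — on which /m/ differs from /kʰ/ — are unchanged, so Root cannot have spread; the constituent is no larger than Laryngeal.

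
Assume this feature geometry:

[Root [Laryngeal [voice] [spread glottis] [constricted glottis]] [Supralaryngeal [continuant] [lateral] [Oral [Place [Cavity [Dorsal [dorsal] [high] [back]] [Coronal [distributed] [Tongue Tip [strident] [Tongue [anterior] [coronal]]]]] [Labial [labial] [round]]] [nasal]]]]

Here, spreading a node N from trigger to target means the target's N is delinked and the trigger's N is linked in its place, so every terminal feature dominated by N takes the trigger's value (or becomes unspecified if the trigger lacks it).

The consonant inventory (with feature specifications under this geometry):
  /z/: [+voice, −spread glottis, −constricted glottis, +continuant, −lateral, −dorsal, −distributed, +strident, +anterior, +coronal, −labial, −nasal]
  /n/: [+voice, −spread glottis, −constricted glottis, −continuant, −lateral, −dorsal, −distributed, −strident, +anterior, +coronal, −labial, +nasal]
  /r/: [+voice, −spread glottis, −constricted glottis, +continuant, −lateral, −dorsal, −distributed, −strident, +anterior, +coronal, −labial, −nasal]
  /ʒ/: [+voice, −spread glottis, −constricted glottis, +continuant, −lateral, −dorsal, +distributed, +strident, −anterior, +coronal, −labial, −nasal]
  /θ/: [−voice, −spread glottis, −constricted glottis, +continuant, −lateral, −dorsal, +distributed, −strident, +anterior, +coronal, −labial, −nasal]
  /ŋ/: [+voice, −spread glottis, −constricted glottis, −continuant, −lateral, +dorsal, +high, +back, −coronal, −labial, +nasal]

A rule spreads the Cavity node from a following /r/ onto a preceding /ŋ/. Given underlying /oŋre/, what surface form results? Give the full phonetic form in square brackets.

[onre]

Terminals under Cavity in this geometry: [dorsal], [high], [back], [distributed], [strident], [anterior], [coronal].
Spreading Cavity from /r/ onto /ŋ/ replaces those values with /r/'s: [−dorsal], [−distributed], [−strident], [+anterior], [+coronal]. Features outside Cavity ([voice], [spread glottis], [constricted glottis], …) stay as in /ŋ/.
This feature bundle is that of [n], so /oŋre/ surfaces as [onre].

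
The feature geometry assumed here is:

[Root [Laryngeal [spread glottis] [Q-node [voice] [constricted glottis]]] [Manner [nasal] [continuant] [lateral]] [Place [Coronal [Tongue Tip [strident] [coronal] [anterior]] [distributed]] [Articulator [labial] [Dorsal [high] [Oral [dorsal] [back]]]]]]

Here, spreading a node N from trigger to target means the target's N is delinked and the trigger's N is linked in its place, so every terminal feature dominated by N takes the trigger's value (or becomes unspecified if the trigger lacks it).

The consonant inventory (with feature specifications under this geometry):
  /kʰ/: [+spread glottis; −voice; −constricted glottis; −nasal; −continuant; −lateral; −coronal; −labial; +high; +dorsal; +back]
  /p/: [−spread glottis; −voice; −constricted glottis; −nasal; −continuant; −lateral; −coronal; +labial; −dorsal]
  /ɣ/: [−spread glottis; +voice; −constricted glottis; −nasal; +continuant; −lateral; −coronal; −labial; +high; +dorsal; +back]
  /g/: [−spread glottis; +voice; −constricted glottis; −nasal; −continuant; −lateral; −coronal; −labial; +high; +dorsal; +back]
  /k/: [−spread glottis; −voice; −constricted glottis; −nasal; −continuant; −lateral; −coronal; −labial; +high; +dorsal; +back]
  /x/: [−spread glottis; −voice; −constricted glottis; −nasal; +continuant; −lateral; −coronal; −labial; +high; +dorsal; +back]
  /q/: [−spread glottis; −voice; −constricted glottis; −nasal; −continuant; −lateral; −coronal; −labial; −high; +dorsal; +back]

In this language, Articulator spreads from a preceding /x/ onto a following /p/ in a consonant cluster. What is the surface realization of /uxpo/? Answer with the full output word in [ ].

[uxko]

Terminals under Articulator in this geometry: [labial], [high], [dorsal], [back].
Spreading Articulator from /x/ onto /p/ replaces those values with /x/'s: [−labial], [+high], [+dorsal], [+back]. Features outside Articulator ([spread glottis], [voice], [constricted glottis], …) stay as in /p/.
Among the inventory, only /k/ has exactly this specification, giving the surface form [uxko].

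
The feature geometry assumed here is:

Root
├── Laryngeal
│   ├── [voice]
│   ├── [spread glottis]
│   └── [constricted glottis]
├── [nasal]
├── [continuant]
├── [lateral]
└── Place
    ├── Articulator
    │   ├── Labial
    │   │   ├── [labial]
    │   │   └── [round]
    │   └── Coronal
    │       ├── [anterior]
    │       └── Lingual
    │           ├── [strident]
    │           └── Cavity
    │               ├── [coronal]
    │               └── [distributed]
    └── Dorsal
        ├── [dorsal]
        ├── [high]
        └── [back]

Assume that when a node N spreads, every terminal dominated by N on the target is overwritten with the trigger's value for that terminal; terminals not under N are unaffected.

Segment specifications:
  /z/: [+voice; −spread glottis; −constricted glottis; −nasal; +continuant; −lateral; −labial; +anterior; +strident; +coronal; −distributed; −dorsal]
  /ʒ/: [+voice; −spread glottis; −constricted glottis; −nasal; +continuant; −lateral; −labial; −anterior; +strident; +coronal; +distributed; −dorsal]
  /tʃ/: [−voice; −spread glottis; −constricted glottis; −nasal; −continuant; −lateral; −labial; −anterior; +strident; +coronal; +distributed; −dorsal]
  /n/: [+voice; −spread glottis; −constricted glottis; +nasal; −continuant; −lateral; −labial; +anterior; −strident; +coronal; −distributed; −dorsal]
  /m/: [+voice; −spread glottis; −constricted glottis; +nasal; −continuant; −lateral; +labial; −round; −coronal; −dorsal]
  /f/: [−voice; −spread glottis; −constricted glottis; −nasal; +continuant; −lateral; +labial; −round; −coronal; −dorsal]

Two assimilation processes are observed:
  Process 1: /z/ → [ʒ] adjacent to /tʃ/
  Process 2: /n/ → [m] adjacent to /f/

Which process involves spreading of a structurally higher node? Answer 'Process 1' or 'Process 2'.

Process 1: the features that change are [anterior], [distributed]; the minimal node is Coronal (depth 3).
Process 2 alters [labial], [round], [coronal], [anterior], [distributed], [strident]; the lowest common ancestor is Articulator (depth 2 from Root).
Articulator (depth 2) sits above Coronal (depth 3), making Process 2 the one with the higher spreading node.

Process 2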